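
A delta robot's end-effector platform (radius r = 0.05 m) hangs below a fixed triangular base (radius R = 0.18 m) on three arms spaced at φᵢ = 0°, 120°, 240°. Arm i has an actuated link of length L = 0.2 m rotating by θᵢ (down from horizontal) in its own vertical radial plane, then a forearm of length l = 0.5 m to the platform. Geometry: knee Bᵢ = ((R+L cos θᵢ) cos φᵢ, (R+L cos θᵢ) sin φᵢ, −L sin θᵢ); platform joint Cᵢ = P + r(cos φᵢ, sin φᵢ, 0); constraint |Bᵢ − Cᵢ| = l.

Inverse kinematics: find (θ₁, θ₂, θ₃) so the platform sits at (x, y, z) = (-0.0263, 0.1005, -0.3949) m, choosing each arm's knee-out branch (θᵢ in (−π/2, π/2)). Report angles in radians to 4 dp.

arm 1 (φ=0.0°): x'=-0.0263, y'=0.1005
  e−x'=0.1563;  (l²−L²−(e−x')²−y'²−z²)/2L = 0.0488
  √(A²+B²)=0.4247;  θ1 = -1.1939+1.4556 ≈ 0.2617
φ2=120.0° → target in arm frame (0.1002, -0.0275)
  e−x'=0.0298;  (l²−L²−(e−x')²−y'²−z²)/2L = 0.1310
  γ=atan2(-0.3949,0.0298)=-1.4954;  ψ=arccos(0.3309)=1.2336;  θ2=γ+ψ≈-0.2619
φ3=240.0° → target in arm frame (-0.0739, -0.0730)
  A=0.2039, B=-0.3949, C=(l²−L²−A²−y'²−z²)/(2L)=0.0179
  γ=atan2(-0.3949,0.2039)=-1.0942;  ψ=arccos(0.0402)=1.5306;  θ3=γ+ψ≈0.4364

θ₁ = 0.2617, θ₂ = -0.2619, θ₃ = 0.4364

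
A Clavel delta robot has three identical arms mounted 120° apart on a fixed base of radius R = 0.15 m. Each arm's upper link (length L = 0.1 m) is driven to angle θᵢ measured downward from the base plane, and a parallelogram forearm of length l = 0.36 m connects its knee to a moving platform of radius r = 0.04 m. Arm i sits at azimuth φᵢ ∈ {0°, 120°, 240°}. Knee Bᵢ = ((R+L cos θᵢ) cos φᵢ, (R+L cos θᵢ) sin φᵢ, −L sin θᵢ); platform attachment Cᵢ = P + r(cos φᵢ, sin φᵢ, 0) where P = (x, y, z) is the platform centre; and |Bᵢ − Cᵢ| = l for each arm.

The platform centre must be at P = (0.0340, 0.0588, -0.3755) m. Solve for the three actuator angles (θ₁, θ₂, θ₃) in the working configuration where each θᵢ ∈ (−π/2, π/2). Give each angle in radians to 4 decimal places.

θ₁ = 0.6110, θ₂ = 0.6114, θ₃ = 1.1350

arm 1 (φ=0.0°): x'=0.0340, y'=0.0588
  e−x'=0.0760;  (l²−L²−(e−x')²−y'²−z²)/2L = -0.1532
  γ=atan2(-0.3755,0.0760)=-1.3711;  ψ=arccos(-0.3998)=1.9821;  θ1=γ+ψ≈0.6110
φ2=120.0° → target in arm frame (0.0339, -0.0588)
  A=0.0761, B=-0.3755, C=(l²−L²−A²−y'²−z²)/(2L)=-0.1533
  γ=atan2(-0.3755,0.0761)=-1.3709;  ψ=arccos(-0.4000)=1.9823;  θ2=γ+ψ≈0.6114
rotate P by −φ3: (-0.0679, 0.0000, -0.3755)
  e−x'=0.1779;  (l²−L²−(e−x')²−y'²−z²)/2L = -0.2653
  γ=atan2(-0.3755,0.1779)=-1.1283;  ψ=arccos(-0.6384)=2.2633;  θ3=γ+ψ≈1.1350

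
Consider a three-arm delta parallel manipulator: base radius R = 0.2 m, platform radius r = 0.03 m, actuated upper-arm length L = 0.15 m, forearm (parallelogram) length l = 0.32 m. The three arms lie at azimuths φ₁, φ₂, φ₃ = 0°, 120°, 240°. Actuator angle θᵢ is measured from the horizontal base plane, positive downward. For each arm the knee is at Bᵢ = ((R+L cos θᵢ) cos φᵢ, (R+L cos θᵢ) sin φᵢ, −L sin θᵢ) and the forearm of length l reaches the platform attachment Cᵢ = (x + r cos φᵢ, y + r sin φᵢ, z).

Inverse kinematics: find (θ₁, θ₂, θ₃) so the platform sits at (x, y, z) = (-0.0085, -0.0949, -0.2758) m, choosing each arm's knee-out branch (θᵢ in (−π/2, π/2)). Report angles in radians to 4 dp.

θ₁ = 0.9596, θ₂ = 1.3087, θ₃ = 0.3492

arm 1 (φ=0.0°): x'=-0.0085, y'=-0.0949
  A cos θ + B sin θ = C:  0.1785·cos θ + -0.2758·sin θ = -0.1234
  γ=atan2(-0.2758,0.1785)=-0.9964;  ψ=arccos(-0.3758)=1.9560;  θ1=γ+ψ≈0.9596
rotate P by −φ2: (-0.0779, 0.0548, -0.2758)
  e−x'=0.2479;  (l²−L²−(e−x')²−y'²−z²)/2L = -0.2021
  √(A²+B²)=0.3709;  θ2 = -0.8386+2.1473 ≈ 1.3087
arm 3 (φ=240.0°): x'=0.0864, y'=0.0401
  e−x'=0.0836;  (l²−L²−(e−x')²−y'²−z²)/2L = -0.0159
  θ3 = atan2(B,A) + arccos(C/0.2882) = 0.3492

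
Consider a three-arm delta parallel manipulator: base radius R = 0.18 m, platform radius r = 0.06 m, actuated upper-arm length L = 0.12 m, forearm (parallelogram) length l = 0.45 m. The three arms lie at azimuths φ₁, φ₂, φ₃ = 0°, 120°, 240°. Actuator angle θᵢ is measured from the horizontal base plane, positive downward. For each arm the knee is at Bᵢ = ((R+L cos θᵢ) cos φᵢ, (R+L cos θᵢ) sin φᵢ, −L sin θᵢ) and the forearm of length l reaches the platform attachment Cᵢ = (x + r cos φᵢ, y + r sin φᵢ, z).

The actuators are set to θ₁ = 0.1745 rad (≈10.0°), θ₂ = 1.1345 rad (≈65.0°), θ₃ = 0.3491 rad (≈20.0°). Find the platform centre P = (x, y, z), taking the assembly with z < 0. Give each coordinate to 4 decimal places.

φ1=0.0°: virtual centre (0.2382, 0.0000, -0.0208), radius l
arm 2 at φ=120.0°: e+L cos θ2 = 0.1707;  S2 = (-0.0854, 0.1478, -0.1088)
S3 = (0.2328·cos240.0°, 0.2328·sin240.0°, -0.0410) = (-0.1164, -0.2016, -0.0410)
subtract pairs → two planes through P
linear system: -0.6471x+0.2957y = -0.0162−-0.1758z; -0.7091x+-0.4032y = -0.0013−-0.0404z
Cramer: x(z) = 0.0147-0.1761z;  y(z) = -0.0226+0.2094z
quadratic in z: (1.0749)z²+(0.1109)z+(-0.1516)=0, √Δ=0.8149 → z ∈ {-0.4307, 0.3275}; z = -0.4307 (taking z<0)
x = 0.0905, y = -0.1128

(0.0905, -0.1128, -0.4307)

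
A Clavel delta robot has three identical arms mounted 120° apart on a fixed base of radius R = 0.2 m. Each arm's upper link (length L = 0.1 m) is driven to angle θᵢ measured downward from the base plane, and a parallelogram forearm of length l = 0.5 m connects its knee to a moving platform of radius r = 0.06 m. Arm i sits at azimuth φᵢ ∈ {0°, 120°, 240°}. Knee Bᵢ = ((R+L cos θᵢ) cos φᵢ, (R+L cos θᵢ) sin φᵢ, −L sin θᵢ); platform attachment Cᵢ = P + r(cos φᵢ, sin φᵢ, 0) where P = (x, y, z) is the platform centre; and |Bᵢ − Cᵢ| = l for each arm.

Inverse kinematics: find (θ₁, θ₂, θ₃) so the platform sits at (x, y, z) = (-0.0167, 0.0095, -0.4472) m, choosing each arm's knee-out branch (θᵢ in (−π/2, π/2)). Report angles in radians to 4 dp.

θ₁ = 0.1742, θ₂ = 0.0000, θ₃ = 0.0872

rotate P by −φ1: (-0.0167, 0.0095, -0.4472)
  A cos θ + B sin θ = C:  0.1567·cos θ + -0.4472·sin θ = 0.0768
  √(A²+B²)=0.4739;  θ1 = -1.2338+1.4079 ≈ 0.1742
φ2=120.0° → target in arm frame (0.0166, 0.0097)
  e−x'=0.1234;  (l²−L²−(e−x')²−y'²−z²)/2L = 0.1234
  γ=atan2(-0.4472,0.1234)=-1.3015;  ψ=arccos(0.2660)=1.3015;  θ2=γ+ψ≈0.0000
rotate P by −φ3: (0.0001, -0.0192, -0.4472)
  A cos θ + B sin θ = C:  0.1399·cos θ + -0.4472·sin θ = 0.1004
  θ3 = atan2(B,A) + arccos(C/0.4686) = 0.0872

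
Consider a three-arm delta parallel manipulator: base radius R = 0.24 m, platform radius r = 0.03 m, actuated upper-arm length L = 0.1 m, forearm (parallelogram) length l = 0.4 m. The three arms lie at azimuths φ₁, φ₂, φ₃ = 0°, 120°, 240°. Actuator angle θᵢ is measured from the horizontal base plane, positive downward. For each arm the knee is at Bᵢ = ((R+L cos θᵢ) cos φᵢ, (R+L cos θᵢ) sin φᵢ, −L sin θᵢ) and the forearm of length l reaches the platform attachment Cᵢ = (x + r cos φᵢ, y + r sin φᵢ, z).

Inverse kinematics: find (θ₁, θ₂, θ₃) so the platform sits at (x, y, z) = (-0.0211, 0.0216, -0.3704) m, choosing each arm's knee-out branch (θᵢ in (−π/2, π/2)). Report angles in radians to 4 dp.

rotate P by −φ1: (-0.0211, 0.0216, -0.3704)
  e−x'=0.2311;  (l²−L²−(e−x')²−y'²−z²)/2L = -0.2053
  √(A²+B²)=0.4366;  θ1 = -1.0130+2.0605 ≈ 1.0475
arm 2 (φ=120.0°): x'=0.0293, y'=0.0075
  e−x'=0.1807;  (l²−L²−(e−x')²−y'²−z²)/2L = -0.0996
  γ=atan2(-0.3704,0.1807)=-1.1168;  ψ=arccos(-0.2417)=1.8149;  θ2=γ+ψ≈0.6981
arm 3 (φ=240.0°): x'=-0.0082, y'=-0.0291
  A cos θ + B sin θ = C:  0.2182·cos θ + -0.3704·sin θ = -0.1782
  θ3 = atan2(B,A) + arccos(C/0.4299) = 0.9596

θ₁ = 1.0475, θ₂ = 0.6981, θ₃ = 0.9596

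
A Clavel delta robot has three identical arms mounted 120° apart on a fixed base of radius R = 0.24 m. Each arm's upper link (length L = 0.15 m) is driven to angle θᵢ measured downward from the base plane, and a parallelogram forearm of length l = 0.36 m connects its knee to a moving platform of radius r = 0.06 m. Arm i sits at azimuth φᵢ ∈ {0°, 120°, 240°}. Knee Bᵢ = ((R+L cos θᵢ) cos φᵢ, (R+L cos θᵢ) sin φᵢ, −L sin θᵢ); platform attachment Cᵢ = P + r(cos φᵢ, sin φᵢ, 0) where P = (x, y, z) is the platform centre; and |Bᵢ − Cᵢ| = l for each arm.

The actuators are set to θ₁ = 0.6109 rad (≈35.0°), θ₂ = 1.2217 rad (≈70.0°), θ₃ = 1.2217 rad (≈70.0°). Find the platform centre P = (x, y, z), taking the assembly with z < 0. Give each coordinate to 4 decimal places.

(0.0791, 0.0000, -0.3680)

arm 1 at φ=0.0°: ρ1 = 0.3029;  O1 = (0.3029, 0.0000, -0.0860)
O2 = (0.2313·cos120.0°, 0.2313·sin120.0°, -0.1410) = (-0.1157, 0.2003, -0.1410)
φ3=240.0°: virtual centre (-0.1157, -0.2003, -0.1410), radius l
subtract pairs → two planes through P
plane₁₂: -0.8370x+0.4006y+-0.1098z = -0.0258
det = 0.6707;  x = 0.0308+-0.1312z,  y = 0.0000+0.0000z
into |P−O₁|² = l²: 1.0172z² + 0.2435z + -0.0482 = 0;  Δ = 0.2553;  z = -0.3680 or 0.1287 → z<0 root = -0.3680
x = 0.0791, y = 0.0000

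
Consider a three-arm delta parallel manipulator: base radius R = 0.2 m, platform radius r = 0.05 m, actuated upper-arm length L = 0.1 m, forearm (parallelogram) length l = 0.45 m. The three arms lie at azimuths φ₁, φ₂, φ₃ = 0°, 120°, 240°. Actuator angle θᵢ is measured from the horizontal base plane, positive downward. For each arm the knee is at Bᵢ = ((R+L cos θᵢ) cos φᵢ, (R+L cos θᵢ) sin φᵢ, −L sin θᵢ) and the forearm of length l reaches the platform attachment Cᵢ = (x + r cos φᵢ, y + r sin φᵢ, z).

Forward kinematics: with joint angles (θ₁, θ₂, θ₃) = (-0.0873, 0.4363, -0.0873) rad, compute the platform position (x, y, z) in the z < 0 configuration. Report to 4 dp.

φ1=0.0°: virtual centre (0.2496, 0.0000, 0.0087), radius l
arm 2 at φ=120.0°: e+L cos θ2 = 0.2406;  O2 = (-0.1203, 0.2084, -0.0423)
O3 = (0.2496·cos240.0°, 0.2496·sin240.0°, 0.0087) = (-0.1248, -0.2162, 0.0087)
eliminate P² terms by subtracting sphere 1 from 2 and 3
linear system: -0.7399x+0.4168y = -0.0027−-0.1020z; -0.7489x+-0.4324y = 0.0000−0.0000z
Cramer: x(z) = 0.0018-0.0697z;  y(z) = -0.0032+0.1208z
into |P−O₁|² = l²: 1.0195z² + 0.0164z + -0.1410 = 0;  Δ = 0.5753;  z = -0.3800 or 0.3640 → z<0 root = -0.3800
x = 0.0284, y = -0.0491

(0.0284, -0.0491, -0.3800)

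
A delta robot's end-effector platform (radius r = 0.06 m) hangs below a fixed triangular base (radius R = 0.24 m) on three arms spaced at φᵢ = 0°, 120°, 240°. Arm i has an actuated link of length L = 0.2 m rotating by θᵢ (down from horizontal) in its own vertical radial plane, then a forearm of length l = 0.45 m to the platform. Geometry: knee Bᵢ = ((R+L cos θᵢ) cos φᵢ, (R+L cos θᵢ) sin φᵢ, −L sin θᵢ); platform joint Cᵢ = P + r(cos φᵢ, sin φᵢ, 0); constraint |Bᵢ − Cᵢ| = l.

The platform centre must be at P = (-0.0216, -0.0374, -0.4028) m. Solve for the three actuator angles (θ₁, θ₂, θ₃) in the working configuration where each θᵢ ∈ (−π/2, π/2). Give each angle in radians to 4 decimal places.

arm 1 (φ=0.0°): x'=-0.0216, y'=-0.0374
  A cos θ + B sin θ = C:  0.2016·cos θ + -0.4028·sin θ = -0.1045
  θ1 = atan2(B,A) + arccos(C/0.4504) = 0.6981
arm 2 (φ=120.0°): x'=-0.0216, y'=0.0374
  A=0.2016, B=-0.4028, C=(l²−L²−A²−y'²−z²)/(2L)=-0.1045
  θ2 = atan2(B,A) + arccos(C/0.4504) = 0.6981
rotate P by −φ3: (0.0432, 0.0000, -0.4028)
  A cos θ + B sin θ = C:  0.1368·cos θ + -0.4028·sin θ = -0.0462
  θ3 = atan2(B,A) + arccos(C/0.4254) = 0.4362

θ₁ = 0.6981, θ₂ = 0.6981, θ₃ = 0.4362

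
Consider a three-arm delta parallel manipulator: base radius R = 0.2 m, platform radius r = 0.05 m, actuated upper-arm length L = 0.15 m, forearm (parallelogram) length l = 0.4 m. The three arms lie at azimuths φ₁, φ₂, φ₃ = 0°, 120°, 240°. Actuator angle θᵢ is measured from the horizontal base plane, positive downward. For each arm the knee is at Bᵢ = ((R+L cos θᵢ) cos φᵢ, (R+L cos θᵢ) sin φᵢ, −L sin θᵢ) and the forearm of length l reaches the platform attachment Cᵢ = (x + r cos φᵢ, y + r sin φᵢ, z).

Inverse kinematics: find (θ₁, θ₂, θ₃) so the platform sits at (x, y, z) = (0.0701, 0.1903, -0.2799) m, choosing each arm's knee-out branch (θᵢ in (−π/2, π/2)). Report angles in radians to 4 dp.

rotate P by −φ1: (0.0701, 0.1903, -0.2799)
  A=0.0799, B=-0.2799, C=(l²−L²−A²−y'²−z²)/(2L)=0.0552
  θ1 = atan2(B,A) + arccos(C/0.2911) = 0.0873
rotate P by −φ2: (0.1298, -0.1559, -0.2799)
  e−x'=0.0202;  (l²−L²−(e−x')²−y'²−z²)/2L = 0.1148
  γ=atan2(-0.2799,0.0202)=-1.4986;  ψ=arccos(0.4092)=1.1492;  θ2=γ+ψ≈-0.3494
φ3=240.0° → target in arm frame (-0.1999, -0.0344)
  A cos θ + B sin θ = C:  0.3499·cos θ + -0.2799·sin θ = -0.2148
  θ3 = atan2(B,A) + arccos(C/0.4480) = 1.3959

θ₁ = 0.0873, θ₂ = -0.3494, θ₃ = 1.3959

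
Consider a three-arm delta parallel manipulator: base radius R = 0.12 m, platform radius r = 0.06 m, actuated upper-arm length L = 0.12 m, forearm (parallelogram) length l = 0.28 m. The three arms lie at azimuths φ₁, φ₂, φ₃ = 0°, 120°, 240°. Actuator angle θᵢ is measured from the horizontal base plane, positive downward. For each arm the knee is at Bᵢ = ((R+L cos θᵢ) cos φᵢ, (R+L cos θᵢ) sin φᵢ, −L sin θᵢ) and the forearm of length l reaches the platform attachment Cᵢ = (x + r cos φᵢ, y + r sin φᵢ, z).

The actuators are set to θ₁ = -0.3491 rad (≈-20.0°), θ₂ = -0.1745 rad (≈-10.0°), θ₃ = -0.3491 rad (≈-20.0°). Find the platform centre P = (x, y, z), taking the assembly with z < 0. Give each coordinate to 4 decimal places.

(0.0064, -0.0111, -0.1839)

φ1=0.0°: virtual centre (0.1728, 0.0000, 0.0410), radius l
arm 2 at φ=120.0°: ρ2 = 0.1782;  S2 = (-0.0891, 0.1543, 0.0208)
S3 = (0.1728·cos240.0°, 0.1728·sin240.0°, 0.0410) = (-0.0864, -0.1496, 0.0410)
subtract pairs → two planes through P
plane₁₂: -0.5237x+0.3086y+-0.0404z = 0.0006
Cramer: x(z) = -0.0006-0.0382z;  y(z) = 0.0011+0.0662z
quadratic in z: (1.0058)z²+(-0.0687)z+(-0.0467)=0, √Δ=0.4387 → z ∈ {-0.1839, 0.2522}; z = -0.1839 (taking z<0)
x = 0.0064, y = -0.0111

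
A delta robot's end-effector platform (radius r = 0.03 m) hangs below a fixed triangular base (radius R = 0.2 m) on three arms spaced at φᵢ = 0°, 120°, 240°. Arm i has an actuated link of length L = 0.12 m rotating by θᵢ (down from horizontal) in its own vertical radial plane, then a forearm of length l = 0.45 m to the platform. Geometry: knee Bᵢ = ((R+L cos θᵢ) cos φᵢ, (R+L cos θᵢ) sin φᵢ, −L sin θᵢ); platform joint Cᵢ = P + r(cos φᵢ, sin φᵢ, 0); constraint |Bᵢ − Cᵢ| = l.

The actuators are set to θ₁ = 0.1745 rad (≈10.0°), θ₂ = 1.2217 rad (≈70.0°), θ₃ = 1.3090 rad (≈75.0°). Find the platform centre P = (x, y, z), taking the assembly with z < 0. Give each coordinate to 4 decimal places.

(0.1425, 0.0107, -0.4465)

φ1=0.0°: virtual centre (0.2882, 0.0000, -0.0208), radius l
S2 = (0.2110·cos120.0°, 0.2110·sin120.0°, -0.1128) = (-0.1055, 0.1828, -0.1128)
arm 3 at φ=240.0°: ρ3 = 0.2011;  S3 = (-0.1005, -0.1741, -0.1159)
eliminate P² terms by subtracting sphere 1 from 2 and 3
linear system: -0.7874x+0.3655y = -0.0262−-0.1839z; -0.7774x+-0.3482y = -0.0296−-0.1902z
det = 0.5584;  x = 0.0357+-0.2391z,  y = 0.0053+-0.0122z
into |P−S₁|² = l²: 1.0573z² + 0.1623z + -0.1383 = 0;  Δ = 0.6113;  z = -0.4465 or 0.2930 → z<0 root = -0.4465
x = 0.1425, y = 0.0107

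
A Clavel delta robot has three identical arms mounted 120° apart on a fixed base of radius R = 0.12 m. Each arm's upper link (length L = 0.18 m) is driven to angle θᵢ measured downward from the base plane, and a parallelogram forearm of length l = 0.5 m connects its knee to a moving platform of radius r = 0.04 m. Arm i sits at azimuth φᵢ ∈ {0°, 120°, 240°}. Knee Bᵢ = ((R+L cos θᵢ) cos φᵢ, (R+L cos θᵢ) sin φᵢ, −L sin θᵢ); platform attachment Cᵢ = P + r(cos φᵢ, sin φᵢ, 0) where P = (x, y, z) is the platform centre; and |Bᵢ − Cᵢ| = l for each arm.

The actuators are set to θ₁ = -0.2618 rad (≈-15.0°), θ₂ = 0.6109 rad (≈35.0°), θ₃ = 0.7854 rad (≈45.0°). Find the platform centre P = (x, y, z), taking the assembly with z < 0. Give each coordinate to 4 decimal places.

S1 = (0.2539·cos0.0°, 0.2539·sin0.0°, 0.0466) = (0.2539, 0.0000, 0.0466)
φ2=120.0°: virtual centre (-0.1137, 0.1970, -0.1032), radius l
arm 3 at φ=240.0°: ρ3 = 0.2073;  S3 = (-0.1036, -0.1795, -0.1273)
|S₂|²−|S₁|² = -0.0042;  |S₃|²−|S₁|² = -0.0075
plane₁₂: -0.7352x+0.3939y+-0.2997z = -0.0042
Cramer: x(z) = 0.0082-0.4483z;  y(z) = 0.0045-0.0758z
into |P−S₁|² = l²: 1.2067z² + 0.1264z + -0.1874 = 0;  Δ = 0.9207;  z = -0.4500 or 0.3452 → z<0 root = -0.4500
x = 0.2099, y = 0.0386

(0.2099, 0.0386, -0.4500)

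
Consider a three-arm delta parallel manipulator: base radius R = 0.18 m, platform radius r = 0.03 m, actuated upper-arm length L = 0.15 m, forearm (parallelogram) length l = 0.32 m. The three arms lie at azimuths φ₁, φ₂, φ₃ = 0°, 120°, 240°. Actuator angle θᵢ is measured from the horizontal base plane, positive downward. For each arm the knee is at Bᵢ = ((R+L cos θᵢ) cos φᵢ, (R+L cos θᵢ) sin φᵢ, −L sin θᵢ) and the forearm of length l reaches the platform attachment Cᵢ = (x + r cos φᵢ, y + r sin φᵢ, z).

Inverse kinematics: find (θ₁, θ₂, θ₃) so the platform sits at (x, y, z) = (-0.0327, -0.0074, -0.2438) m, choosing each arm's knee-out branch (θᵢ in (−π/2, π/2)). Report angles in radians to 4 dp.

θ₁ = 0.7855, θ₂ = 0.5236, θ₃ = 0.4366

arm 1 (φ=0.0°): x'=-0.0327, y'=-0.0074
  A cos θ + B sin θ = C:  0.1827·cos θ + -0.2438·sin θ = -0.0432
  γ=atan2(-0.2438,0.1827)=-0.9277;  ψ=arccos(-0.1419)=1.7132;  θ1=γ+ψ≈0.7855
φ2=120.0° → target in arm frame (0.0099, 0.0320)
  A cos θ + B sin θ = C:  0.1401·cos θ + -0.2438·sin θ = -0.0006
  θ2 = atan2(B,A) + arccos(C/0.2812) = 0.5236
arm 3 (φ=240.0°): x'=0.0228, y'=-0.0246
  A=0.1272, B=-0.2438, C=(l²−L²−A²−y'²−z²)/(2L)=0.0122
  γ=atan2(-0.2438,0.1272)=-1.0898;  ψ=arccos(0.0444)=1.5264;  θ3=γ+ψ≈0.4366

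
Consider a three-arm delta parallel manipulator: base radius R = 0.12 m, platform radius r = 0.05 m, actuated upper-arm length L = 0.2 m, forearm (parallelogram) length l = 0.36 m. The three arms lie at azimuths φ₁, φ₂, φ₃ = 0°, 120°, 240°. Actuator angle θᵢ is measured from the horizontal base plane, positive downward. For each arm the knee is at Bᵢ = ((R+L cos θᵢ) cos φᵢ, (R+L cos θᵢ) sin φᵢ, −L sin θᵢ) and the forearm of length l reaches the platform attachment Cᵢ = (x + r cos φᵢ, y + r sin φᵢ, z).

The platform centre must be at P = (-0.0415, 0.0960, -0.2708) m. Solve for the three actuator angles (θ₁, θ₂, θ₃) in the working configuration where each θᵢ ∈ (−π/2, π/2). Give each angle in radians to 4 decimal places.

φ1=0.0° → target in arm frame (-0.0415, 0.0960)
  A cos θ + B sin θ = C:  0.1115·cos θ + -0.2708·sin θ = -0.0135
  √(A²+B²)=0.2929;  θ1 = -1.1802+1.6167 ≈ 0.4365
φ2=120.0° → target in arm frame (0.1039, -0.0121)
  e−x'=-0.0339;  (l²−L²−(e−x')²−y'²−z²)/2L = 0.0374
  θ2 = atan2(B,A) + arccos(C/0.2729) = -0.2621
rotate P by −φ3: (-0.0624, -0.0839, -0.2708)
  A=0.1324, B=-0.2708, C=(l²−L²−A²−y'²−z²)/(2L)=-0.0208
  θ3 = atan2(B,A) + arccos(C/0.3014) = 0.5236

θ₁ = 0.4365, θ₂ = -0.2621, θ₃ = 0.5236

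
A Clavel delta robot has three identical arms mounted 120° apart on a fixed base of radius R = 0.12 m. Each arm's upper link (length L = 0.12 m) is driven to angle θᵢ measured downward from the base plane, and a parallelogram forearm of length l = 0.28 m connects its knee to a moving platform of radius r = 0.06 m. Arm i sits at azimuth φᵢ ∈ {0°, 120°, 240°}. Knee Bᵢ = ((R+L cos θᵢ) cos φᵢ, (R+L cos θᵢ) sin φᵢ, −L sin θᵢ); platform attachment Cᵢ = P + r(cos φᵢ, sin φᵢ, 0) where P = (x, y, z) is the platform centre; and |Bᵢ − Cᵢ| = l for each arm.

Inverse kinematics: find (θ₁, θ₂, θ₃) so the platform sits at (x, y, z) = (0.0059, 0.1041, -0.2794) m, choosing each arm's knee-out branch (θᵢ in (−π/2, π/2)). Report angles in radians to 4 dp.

arm 1 (φ=0.0°): x'=0.0059, y'=0.1041
  A=0.0541, B=-0.2794, C=(l²−L²−A²−y'²−z²)/(2L)=-0.1159
  θ1 = atan2(B,A) + arccos(C/0.2846) = 0.6109
arm 2 (φ=120.0°): x'=0.0872, y'=-0.0572
  e−x'=-0.0272;  (l²−L²−(e−x')²−y'²−z²)/2L = -0.0753
  γ=atan2(-0.2794,-0.0272)=-1.6679;  ψ=arccos(-0.2682)=1.8424;  θ2=γ+ψ≈0.1745
rotate P by −φ3: (-0.0931, -0.0469, -0.2794)
  A cos θ + B sin θ = C:  0.1531·cos θ + -0.2794·sin θ = -0.1655
  θ3 = atan2(B,A) + arccos(C/0.3186) = 1.0473

θ₁ = 0.6109, θ₂ = 0.1745, θ₃ = 1.0473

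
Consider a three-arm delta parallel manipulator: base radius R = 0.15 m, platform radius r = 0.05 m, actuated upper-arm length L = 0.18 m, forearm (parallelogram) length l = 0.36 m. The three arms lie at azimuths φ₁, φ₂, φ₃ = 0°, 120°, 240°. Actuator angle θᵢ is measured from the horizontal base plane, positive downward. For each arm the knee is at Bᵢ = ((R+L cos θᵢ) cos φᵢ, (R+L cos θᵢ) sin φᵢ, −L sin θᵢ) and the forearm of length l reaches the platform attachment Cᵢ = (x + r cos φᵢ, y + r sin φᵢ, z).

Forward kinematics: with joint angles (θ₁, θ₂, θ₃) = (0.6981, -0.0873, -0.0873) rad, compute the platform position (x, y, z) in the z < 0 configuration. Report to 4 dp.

arm 1 at φ=0.0°: e+L cos θ1 = 0.2379;  centre 1 = (0.2379, 0.0000, -0.1157)
φ2=120.0°: virtual centre (-0.1397, 0.2419, 0.0157), radius l
centre 3 = (0.2793·cos240.0°, 0.2793·sin240.0°, 0.0157) = (-0.1397, -0.2419, 0.0157)
subtract pairs → two planes through P
[-0.7551 0.4838 0.2628]·P = 0.0083;  [-0.7551 -0.4838 0.2628]·P = 0.0083
det = 0.7306;  x = -0.0110+0.3480z,  y = 0.0000+0.0000z
sphere 1 gives Az²+Bz+C=0 with A=1.1211, B=0.0582, C=-0.0543;  B²−4AC=0.2468;  roots -0.2475, 0.1956;  negative root z = -0.2475
x = -0.0971, y = 0.0000

(-0.0971, 0.0000, -0.2475)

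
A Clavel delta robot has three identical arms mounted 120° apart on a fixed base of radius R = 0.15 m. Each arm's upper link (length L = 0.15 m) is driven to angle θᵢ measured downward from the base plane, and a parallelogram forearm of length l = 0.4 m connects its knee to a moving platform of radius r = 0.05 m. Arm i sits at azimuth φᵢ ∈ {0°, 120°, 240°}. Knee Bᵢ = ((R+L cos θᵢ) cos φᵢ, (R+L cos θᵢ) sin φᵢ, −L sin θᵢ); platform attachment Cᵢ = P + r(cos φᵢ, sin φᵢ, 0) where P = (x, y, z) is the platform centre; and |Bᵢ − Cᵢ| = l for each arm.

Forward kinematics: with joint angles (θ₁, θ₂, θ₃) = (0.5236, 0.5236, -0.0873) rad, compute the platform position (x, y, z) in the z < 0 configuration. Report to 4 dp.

centre 1 = (0.2299·cos0.0°, 0.2299·sin0.0°, -0.0750) = (0.2299, 0.0000, -0.0750)
φ2=120.0°: virtual centre (-0.1150, 0.1991, -0.0750), radius l
arm 3 at φ=240.0°: ρ3 = 0.2494;  centre 3 = (-0.1247, -0.2160, 0.0131)
eliminate P² terms by subtracting sphere 1 from 2 and 3
[-0.6897 0.3982 0.0000]·P = 0.0000;  [-0.7092 -0.4320 0.1762]·P = 0.0039
det = 0.5804;  x = -0.0027+0.1209z,  y = -0.0046+0.2093z
into |P−centre ₁|² = l²: 1.0584z² + 0.0918z + -0.1003 = 0;  Δ = 0.4329;  z = -0.3542 or 0.2674 → z<0 root = -0.3542
x = -0.0455, y = -0.0788

(-0.0455, -0.0788, -0.3542)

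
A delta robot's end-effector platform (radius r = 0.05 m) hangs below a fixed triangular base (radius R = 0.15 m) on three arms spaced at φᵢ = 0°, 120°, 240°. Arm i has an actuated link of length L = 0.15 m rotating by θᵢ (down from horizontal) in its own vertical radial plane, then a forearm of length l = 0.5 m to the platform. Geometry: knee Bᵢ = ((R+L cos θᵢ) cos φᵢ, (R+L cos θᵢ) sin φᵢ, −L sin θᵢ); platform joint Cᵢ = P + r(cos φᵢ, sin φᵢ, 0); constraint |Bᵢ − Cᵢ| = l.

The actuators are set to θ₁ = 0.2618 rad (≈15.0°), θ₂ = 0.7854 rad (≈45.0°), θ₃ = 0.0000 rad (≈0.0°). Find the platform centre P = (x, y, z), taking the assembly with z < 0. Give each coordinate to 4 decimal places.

(0.0306, -0.1387, -0.4688)

S1 = (0.2449·cos0.0°, 0.2449·sin0.0°, -0.0388) = (0.2449, 0.0000, -0.0388)
φ2=120.0°: virtual centre (-0.1030, 0.1785, -0.1061), radius l
S3 = (0.2500·cos240.0°, 0.2500·sin240.0°, 0.0000) = (-0.1250, -0.2165, 0.0000)
subtract pairs → two planes through P
[-0.6958 0.3569 -0.1345]·P = -0.0078;  [-0.7398 -0.4330 0.0776]·P = 0.0010
Cramer: x(z) = 0.0053-0.0540z;  y(z) = -0.0114+0.2715z
into |P−S₁|² = l²: 1.0767z² + 0.0973z + -0.1910 = 0;  Δ = 0.8319;  z = -0.4688 or 0.3784 → z<0 root = -0.4688
x = 0.0306, y = -0.1387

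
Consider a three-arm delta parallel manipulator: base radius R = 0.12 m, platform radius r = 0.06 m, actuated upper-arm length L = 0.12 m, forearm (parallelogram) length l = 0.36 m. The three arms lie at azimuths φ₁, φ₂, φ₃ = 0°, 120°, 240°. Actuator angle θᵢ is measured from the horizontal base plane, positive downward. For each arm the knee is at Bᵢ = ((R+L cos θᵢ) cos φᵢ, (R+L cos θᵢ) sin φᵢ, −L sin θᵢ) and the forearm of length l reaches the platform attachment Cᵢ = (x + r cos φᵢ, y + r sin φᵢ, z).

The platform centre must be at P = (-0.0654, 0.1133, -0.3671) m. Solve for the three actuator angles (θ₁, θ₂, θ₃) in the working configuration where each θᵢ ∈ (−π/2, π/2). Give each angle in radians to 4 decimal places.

θ₁ = 0.8724, θ₂ = 0.0869, θ₃ = 0.8725

arm 1 (φ=0.0°): x'=-0.0654, y'=0.1133
  A=0.1254, B=-0.3671, C=(l²−L²−A²−y'²−z²)/(2L)=-0.2005
  √(A²+B²)=0.3879;  θ1 = -1.2416+2.1140 ≈ 0.8724
φ2=120.0° → target in arm frame (0.1308, 0.0000)
  e−x'=-0.0708;  (l²−L²−(e−x')²−y'²−z²)/2L = -0.1024
  √(A²+B²)=0.3739;  θ2 = -1.7614+1.8483 ≈ 0.0869
φ3=240.0° → target in arm frame (-0.0654, -0.1133)
  A=0.1254, B=-0.3671, C=(l²−L²−A²−y'²−z²)/(2L)=-0.2005
  γ=atan2(-0.3671,0.1254)=-1.2416;  ψ=arccos(-0.5169)=2.1140;  θ3=γ+ψ≈0.8725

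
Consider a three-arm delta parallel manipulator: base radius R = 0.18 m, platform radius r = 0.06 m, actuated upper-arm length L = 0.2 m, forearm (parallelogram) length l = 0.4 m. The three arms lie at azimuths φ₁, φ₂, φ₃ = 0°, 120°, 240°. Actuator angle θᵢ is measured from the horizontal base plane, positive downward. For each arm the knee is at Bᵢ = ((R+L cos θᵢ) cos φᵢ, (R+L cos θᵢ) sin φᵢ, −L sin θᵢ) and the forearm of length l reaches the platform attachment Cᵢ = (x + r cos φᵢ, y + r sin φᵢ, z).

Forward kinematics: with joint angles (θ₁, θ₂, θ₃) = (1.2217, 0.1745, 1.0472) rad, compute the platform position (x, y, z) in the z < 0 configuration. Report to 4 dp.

(-0.1183, 0.1339, -0.4070)

S1 = (0.1884·cos0.0°, 0.1884·sin0.0°, -0.1879) = (0.1884, 0.0000, -0.1879)
S2 = (0.3170·cos120.0°, 0.3170·sin120.0°, -0.0347) = (-0.1585, 0.2745, -0.0347)
S3 = (0.2200·cos240.0°, 0.2200·sin240.0°, -0.1732) = (-0.1100, -0.1905, -0.1732)
subtract pairs → two planes through P
[-0.6938 0.5490 0.3064]·P = 0.0309;  [-0.5968 -0.3811 0.0295]·P = 0.0076
Cramer: x(z) = -0.0269+0.2246z;  y(z) = 0.0222-0.2744z
quadratic in z: (1.1257)z²+(0.2670)z+(-0.0778)=0, √Δ=0.6494 → z ∈ {-0.4070, 0.1699}; z = -0.4070 (taking z<0)
x = -0.1183, y = 0.1339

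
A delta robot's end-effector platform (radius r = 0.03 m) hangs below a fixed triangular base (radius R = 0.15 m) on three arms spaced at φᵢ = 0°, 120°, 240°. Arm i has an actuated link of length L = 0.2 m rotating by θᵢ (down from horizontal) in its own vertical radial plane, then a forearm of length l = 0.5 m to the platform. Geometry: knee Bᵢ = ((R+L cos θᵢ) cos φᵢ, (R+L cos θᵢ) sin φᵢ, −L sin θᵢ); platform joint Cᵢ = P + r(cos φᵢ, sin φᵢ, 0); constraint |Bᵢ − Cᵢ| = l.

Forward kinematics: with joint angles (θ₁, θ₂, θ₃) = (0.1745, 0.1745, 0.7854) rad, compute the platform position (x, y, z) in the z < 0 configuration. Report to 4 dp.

arm 1 at φ=0.0°: (R−r)+L cos θ1 = 0.3170;  S1 = (0.3170, 0.0000, -0.0347)
φ2=120.0°: virtual centre (-0.1585, 0.2745, -0.0347), radius l
arm 3 at φ=240.0°: (R−r)+L cos θ3 = 0.2614;  S3 = (-0.1307, -0.2264, -0.1414)
subtract pairs → two planes through P
[-0.9509 0.5490 0.0000]·P = 0.0000;  [-0.8953 -0.4528 -0.2134]·P = -0.0133
det = 0.9221;  x = 0.0079+-0.1271z,  y = 0.0137+-0.2201z
sphere 1 gives Az²+Bz+C=0 with A=1.0646, B=0.1419, C=-0.1531;  B²−4AC=0.6721;  roots -0.4517, 0.3184;  negative root z = -0.4517
x = 0.0653, y = 0.1131

(0.0653, 0.1131, -0.4517)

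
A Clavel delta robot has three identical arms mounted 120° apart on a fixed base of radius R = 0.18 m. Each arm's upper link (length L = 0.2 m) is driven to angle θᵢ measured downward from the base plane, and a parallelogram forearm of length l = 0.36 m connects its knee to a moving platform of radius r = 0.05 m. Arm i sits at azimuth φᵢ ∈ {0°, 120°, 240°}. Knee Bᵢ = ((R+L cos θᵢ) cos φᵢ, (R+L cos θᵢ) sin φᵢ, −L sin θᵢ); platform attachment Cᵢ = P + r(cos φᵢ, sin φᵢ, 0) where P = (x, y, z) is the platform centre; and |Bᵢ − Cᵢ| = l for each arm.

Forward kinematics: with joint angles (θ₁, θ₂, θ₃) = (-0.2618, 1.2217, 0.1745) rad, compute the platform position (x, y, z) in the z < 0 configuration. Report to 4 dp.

(0.1073, -0.1223, -0.2091)

arm 1 at φ=0.0°: (R−r)+L cos θ1 = 0.3232;  centre 1 = (0.3232, 0.0000, 0.0518)
φ2=120.0°: virtual centre (-0.0992, 0.1718, -0.1879), radius l
φ3=240.0°: virtual centre (-0.1635, -0.2832, -0.0347), radius l
subtract pairs → two planes through P
plane₁₂: -0.8448x+0.3437y+-0.4794z = -0.0324
det = 0.8129;  x = 0.0222+-0.4071z,  y = -0.0399+0.3943z
sphere 1 gives Az²+Bz+C=0 with A=1.3212, B=0.1101, C=-0.0347;  B²−4AC=0.1957;  roots -0.2091, 0.1257;  negative root z = -0.2091
x = 0.1073, y = -0.1223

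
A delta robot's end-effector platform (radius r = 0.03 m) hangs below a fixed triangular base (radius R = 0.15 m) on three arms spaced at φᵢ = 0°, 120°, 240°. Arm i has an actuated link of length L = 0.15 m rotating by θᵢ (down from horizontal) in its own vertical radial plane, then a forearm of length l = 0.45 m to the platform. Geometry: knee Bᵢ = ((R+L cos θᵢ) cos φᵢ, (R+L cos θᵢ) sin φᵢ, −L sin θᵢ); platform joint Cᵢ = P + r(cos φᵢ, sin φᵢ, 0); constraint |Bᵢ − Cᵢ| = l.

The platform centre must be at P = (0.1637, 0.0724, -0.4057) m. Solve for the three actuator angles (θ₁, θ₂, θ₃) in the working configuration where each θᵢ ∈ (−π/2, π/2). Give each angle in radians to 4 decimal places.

φ1=0.0° → target in arm frame (0.1637, 0.0724)
  A=-0.0437, B=-0.4057, C=(l²−L²−A²−y'²−z²)/(2L)=0.0275
  √(A²+B²)=0.4080;  θ1 = -1.6781+1.5033 ≈ -0.1748
rotate P by −φ2: (-0.0191, -0.1780, -0.4057)
  A cos θ + B sin θ = C:  0.1391·cos θ + -0.4057·sin θ = -0.1188
  θ2 = atan2(B,A) + arccos(C/0.4289) = 0.6110
rotate P by −φ3: (-0.1446, 0.1056, -0.4057)
  A cos θ + B sin θ = C:  0.2646·cos θ + -0.4057·sin θ = -0.2191
  γ=atan2(-0.4057,0.2646)=-0.9930;  ψ=arccos(-0.4523)=2.0402;  θ3=γ+ψ≈1.0472

θ₁ = -0.1748, θ₂ = 0.6110, θ₃ = 1.0472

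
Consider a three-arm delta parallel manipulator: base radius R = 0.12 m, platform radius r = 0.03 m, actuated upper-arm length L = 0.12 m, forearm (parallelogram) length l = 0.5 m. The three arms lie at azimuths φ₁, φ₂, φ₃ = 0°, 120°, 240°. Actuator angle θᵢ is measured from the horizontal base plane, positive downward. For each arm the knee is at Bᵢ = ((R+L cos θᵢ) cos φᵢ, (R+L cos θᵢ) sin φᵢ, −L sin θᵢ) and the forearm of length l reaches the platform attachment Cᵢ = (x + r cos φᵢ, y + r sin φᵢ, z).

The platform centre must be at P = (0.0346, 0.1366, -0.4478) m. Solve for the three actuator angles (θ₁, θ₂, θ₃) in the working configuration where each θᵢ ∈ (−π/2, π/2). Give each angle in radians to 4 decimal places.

θ₁ = -0.0005, θ₂ = -0.2621, θ₃ = 0.6108

rotate P by −φ1: (0.0346, 0.1366, -0.4478)
  A cos θ + B sin θ = C:  0.0554·cos θ + -0.4478·sin θ = 0.0556
  γ=atan2(-0.4478,0.0554)=-1.4477;  ψ=arccos(0.1232)=1.4472;  θ1=γ+ψ≈-0.0005
arm 2 (φ=120.0°): x'=0.1010, y'=-0.0983
  A=-0.0110, B=-0.4478, C=(l²−L²−A²−y'²−z²)/(2L)=0.1054
  θ2 = atan2(B,A) + arccos(C/0.4479) = -0.2621
φ3=240.0° → target in arm frame (-0.1356, -0.0383)
  A cos θ + B sin θ = C:  0.2256·cos θ + -0.4478·sin θ = -0.0720
  √(A²+B²)=0.5014;  θ3 = -1.1041+1.7150 ≈ 0.6108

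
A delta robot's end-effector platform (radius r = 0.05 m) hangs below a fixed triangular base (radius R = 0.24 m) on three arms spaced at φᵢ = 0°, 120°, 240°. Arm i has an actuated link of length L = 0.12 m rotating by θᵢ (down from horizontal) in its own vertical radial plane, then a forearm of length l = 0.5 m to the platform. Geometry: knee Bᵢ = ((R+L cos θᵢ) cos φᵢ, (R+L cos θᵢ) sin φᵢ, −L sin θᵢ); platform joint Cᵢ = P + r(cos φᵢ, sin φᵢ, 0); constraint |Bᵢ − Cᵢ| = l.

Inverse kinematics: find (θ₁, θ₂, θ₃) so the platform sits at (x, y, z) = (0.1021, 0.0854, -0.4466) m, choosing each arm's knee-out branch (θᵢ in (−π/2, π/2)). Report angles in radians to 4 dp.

θ₁ = -0.0003, θ₂ = 0.4364, θ₃ = 1.1343

rotate P by −φ1: (0.1021, 0.0854, -0.4466)
  e−x'=0.0879;  (l²−L²−(e−x')²−y'²−z²)/2L = 0.0880
  √(A²+B²)=0.4552;  θ1 = -1.3765+1.3762 ≈ -0.0003
rotate P by −φ2: (0.0229, -0.1311, -0.4466)
  A cos θ + B sin θ = C:  0.1671·cos θ + -0.4466·sin θ = -0.0373
  θ2 = atan2(B,A) + arccos(C/0.4768) = 0.4364
φ3=240.0° → target in arm frame (-0.1250, 0.0457)
  A cos θ + B sin θ = C:  0.3150·cos θ + -0.4466·sin θ = -0.2716
  √(A²+B²)=0.5465;  θ3 = -0.9565+2.0908 ≈ 1.1343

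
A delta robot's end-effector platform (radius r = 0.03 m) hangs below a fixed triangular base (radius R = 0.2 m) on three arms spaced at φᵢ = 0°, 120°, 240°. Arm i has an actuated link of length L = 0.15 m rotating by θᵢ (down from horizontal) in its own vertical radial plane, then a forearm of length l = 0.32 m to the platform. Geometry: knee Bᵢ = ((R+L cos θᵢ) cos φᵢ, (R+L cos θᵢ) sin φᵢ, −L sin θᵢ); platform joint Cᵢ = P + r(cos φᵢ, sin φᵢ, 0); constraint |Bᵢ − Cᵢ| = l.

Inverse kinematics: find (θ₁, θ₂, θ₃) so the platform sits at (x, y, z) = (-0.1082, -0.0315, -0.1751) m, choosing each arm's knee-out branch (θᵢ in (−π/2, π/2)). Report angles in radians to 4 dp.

rotate P by −φ1: (-0.1082, -0.0315, -0.1751)
  e−x'=0.2782;  (l²−L²−(e−x')²−y'²−z²)/2L = -0.0972
  θ1 = atan2(B,A) + arccos(C/0.3287) = 1.3091
arm 2 (φ=120.0°): x'=0.0268, y'=0.1095
  A=0.1432, B=-0.1751, C=(l²−L²−A²−y'²−z²)/(2L)=0.0559
  γ=atan2(-0.1751,0.1432)=-0.8854;  ψ=arccos(0.2470)=1.3212;  θ2=γ+ψ≈0.4359
arm 3 (φ=240.0°): x'=0.0814, y'=-0.0780
  A=0.0886, B=-0.1751, C=(l²−L²−A²−y'²−z²)/(2L)=0.1177
  γ=atan2(-0.1751,0.0886)=-1.1023;  ψ=arccos(0.5997)=0.9276;  θ3=γ+ψ≈-0.1747

θ₁ = 1.3091, θ₂ = 0.4359, θ₃ = -0.1747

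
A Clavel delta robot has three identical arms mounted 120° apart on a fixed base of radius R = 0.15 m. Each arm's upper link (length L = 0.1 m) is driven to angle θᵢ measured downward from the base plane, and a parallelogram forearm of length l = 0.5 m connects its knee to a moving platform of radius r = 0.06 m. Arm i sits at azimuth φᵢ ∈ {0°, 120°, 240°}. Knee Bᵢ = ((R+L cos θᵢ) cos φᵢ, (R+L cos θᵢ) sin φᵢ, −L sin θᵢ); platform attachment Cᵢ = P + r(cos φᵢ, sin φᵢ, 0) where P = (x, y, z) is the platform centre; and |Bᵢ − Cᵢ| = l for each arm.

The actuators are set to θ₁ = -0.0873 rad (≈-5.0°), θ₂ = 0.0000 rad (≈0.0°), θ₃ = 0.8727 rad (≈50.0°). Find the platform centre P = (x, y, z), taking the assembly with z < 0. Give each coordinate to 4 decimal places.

(0.0922, 0.1352, -0.4627)

arm 1 at φ=0.0°: ρ1 = 0.1896;  O1 = (0.1896, 0.0000, 0.0087)
O2 = (0.1900·cos120.0°, 0.1900·sin120.0°, 0.0000) = (-0.0950, 0.1645, 0.0000)
arm 3 at φ=240.0°: ρ3 = 0.1543;  O3 = (-0.0771, -0.1336, -0.0766)
subtract pairs → two planes through P
plane₁₂: -0.5692x+0.3291y+-0.0174z = 0.0001
Cramer: x(z) = 0.0063-0.1856z;  y(z) = 0.0112-0.2681z
quadratic in z: (1.1063)z²+(0.0446)z+(-0.2162)=0, √Δ=0.9792 → z ∈ {-0.4627, 0.4224}; z = -0.4627 (taking z<0)
x = 0.0922, y = 0.1352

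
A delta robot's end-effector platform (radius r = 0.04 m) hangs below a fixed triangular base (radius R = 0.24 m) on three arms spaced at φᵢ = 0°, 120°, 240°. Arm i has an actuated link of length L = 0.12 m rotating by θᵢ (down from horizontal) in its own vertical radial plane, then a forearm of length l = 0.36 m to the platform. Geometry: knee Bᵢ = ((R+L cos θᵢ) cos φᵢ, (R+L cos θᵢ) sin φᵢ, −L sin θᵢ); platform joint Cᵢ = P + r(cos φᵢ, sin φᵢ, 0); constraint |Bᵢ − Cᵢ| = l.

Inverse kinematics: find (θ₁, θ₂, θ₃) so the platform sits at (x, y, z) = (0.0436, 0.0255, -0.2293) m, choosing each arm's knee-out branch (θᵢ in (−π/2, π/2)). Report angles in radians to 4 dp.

arm 1 (φ=0.0°): x'=0.0436, y'=0.0255
  e−x'=0.1564;  (l²−L²−(e−x')²−y'²−z²)/2L = 0.1563
  θ1 = atan2(B,A) + arccos(C/0.2776) = 0.0005
arm 2 (φ=120.0°): x'=0.0003, y'=-0.0505
  A cos θ + B sin θ = C:  0.1997·cos θ + -0.2293·sin θ = 0.0841
  γ=atan2(-0.2293,0.1997)=-0.8542;  ψ=arccos(0.2766)=1.2906;  θ2=γ+ψ≈0.4363
φ3=240.0° → target in arm frame (-0.0439, 0.0250)
  A=0.2439, B=-0.2293, C=(l²−L²−A²−y'²−z²)/(2L)=0.0105
  θ3 = atan2(B,A) + arccos(C/0.3348) = 0.7849

θ₁ = 0.0005, θ₂ = 0.4363, θ₃ = 0.7849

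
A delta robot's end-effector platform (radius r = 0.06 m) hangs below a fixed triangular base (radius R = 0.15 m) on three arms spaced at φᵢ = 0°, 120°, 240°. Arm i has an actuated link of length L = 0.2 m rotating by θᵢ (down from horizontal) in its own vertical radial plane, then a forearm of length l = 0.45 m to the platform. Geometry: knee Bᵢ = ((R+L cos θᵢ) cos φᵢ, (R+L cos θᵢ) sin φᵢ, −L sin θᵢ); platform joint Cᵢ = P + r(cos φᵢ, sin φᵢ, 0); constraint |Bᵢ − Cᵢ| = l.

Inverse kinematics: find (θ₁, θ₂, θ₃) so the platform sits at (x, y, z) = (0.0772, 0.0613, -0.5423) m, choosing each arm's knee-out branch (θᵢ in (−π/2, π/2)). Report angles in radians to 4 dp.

φ1=0.0° → target in arm frame (0.0772, 0.0613)
  A=0.0128, B=-0.5423, C=(l²−L²−A²−y'²−z²)/(2L)=-0.3388
  γ=atan2(-0.5423,0.0128)=-1.5472;  ψ=arccos(-0.6245)=2.2453;  θ1=γ+ψ≈0.6981
rotate P by −φ2: (0.0145, -0.0975, -0.5423)
  e−x'=0.0755;  (l²−L²−(e−x')²−y'²−z²)/2L = -0.3670
  γ=atan2(-0.5423,0.0755)=-1.4324;  ψ=arccos(-0.6703)=2.3054;  θ2=γ+ψ≈0.8729
rotate P by −φ3: (-0.0917, 0.0362, -0.5423)
  e−x'=0.1817;  (l²−L²−(e−x')²−y'²−z²)/2L = -0.4148
  √(A²+B²)=0.5719;  θ3 = -1.2475+2.3822 ≈ 1.1346

θ₁ = 0.6981, θ₂ = 0.8729, θ₃ = 1.1346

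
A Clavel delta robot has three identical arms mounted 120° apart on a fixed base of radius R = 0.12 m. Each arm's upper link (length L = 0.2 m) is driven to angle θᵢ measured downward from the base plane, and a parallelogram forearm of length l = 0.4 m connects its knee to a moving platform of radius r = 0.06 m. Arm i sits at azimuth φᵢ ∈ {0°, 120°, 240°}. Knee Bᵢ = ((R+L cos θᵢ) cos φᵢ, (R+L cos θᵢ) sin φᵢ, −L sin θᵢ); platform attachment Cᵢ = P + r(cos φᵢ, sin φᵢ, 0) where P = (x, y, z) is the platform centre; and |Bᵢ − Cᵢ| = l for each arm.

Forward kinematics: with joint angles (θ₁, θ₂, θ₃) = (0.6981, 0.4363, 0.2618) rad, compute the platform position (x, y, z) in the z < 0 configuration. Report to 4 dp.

φ1=0.0°: virtual centre (0.2132, 0.0000, -0.1286), radius l
S2 = (0.2413·cos120.0°, 0.2413·sin120.0°, -0.0845) = (-0.1206, 0.2089, -0.0845)
arm 3 at φ=240.0°: ρ3 = 0.2532;  S3 = (-0.1266, -0.2193, -0.0518)
subtract pairs → two planes through P
[-0.6677 0.4179 0.0881]·P = 0.0034;  [-0.6796 -0.4385 0.1536]·P = 0.0048
Cramer: x(z) = -0.0060+0.1782z;  y(z) = -0.0016+0.0740z
quadratic in z: (1.0372)z²+(0.1787)z+(-0.0954)=0, √Δ=0.6540 → z ∈ {-0.4014, 0.2291}; z = -0.4014 (taking z<0)
x = -0.0776, y = -0.0313

(-0.0776, -0.0313, -0.4014)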